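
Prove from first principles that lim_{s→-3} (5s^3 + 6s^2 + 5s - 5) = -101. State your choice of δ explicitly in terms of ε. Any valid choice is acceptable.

δ = min(2, ε/202)

Let ε > 0. We want δ > 0 such that 0 < |s + 3| < δ implies |(5s^3 + 6s^2 + 5s - 5) + 101| < ε.
(5s^3 + 6s^2 + 5s - 5) + 101 = 5s^3 + 6s^2 + 5s + 96 = (s + 3)(5s^2 - 9s + 32).
So |(5s^3 + 6s^2 + 5s - 5) + 101| = |s + 3|·|5s^2 - 9s + 32|.
Require δ ≤ 2. Then |s + 3| < 2 gives |s| < 5, and by the triangle inequality |5s^2 - 9s + 32| ≤ 5·5^2 + 9·5 + 32 = 202.
Hence |(5s^3 + 6s^2 + 5s - 5) + 101| ≤ 202|s + 3| < ε provided |s + 3| < ε/202.
Take δ = min(2, ε/202). Then 0 < |s + 3| < δ gives both |s + 3| < 2 and |s + 3| < ε/202, so |(5s^3 + 6s^2 + 5s - 5) + 101| < ε.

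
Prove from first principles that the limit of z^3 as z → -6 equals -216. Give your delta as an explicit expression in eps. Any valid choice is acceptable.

Let eps > 0 be given. We seek delta > 0 with 0 < |z + 6| < delta ⇒ |z^3 + 216| < eps.
Factor: z^3 + 216 = (z + 6)(z^2 - 6z + 36), so |z^3 + 216| = |z + 6|·|z^2 - 6z + 36|.
Restrict delta ≤ 2. Then |z + 6| < 2 gives |z| < 8, so by the triangle inequality |z^2 - 6z + 36| ≤ 8^2 + 6·8 + 36 = 148.
Hence |z^3 + 216| ≤ 148|z + 6|, which is < eps once |z + 6| < eps/148.
Take delta = min(2, eps/148). If 0 < |z + 6| < delta then both bounds hold and |z^3 + 216| ≤ 148|z + 6| < 148·(eps/148) = eps.

delta = min(2, eps/148)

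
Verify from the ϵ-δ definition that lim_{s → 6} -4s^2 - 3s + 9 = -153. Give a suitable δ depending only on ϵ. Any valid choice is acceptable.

Let ϵ > 0. We want δ > 0 such that 0 < |s − 6| < δ implies |(-4s^2 - 3s + 9) + 153| < ϵ.
(-4s^2 - 3s + 9) + 153 = -4s^2 - 3s + 162 = (s − 6)(-4s - 27).
So |(-4s^2 - 3s + 9) + 153| = |s − 6|·|-4s - 27|.
Require δ ≤ 2. Then |s − 6| < 2 gives |s| < 8, and by the triangle inequality |-4s - 27| ≤ 4·8 + 27 = 59.
Hence |(-4s^2 - 3s + 9) + 153| ≤ 59|s − 6| < ϵ provided |s − 6| < ϵ/59.
Take δ = min(2, ϵ/59). Then 0 < |s − 6| < δ gives both |s − 6| < 2 and |s − 6| < ϵ/59, so |(-4s^2 - 3s + 9) + 153| < ϵ.

δ = min(2, ϵ/59)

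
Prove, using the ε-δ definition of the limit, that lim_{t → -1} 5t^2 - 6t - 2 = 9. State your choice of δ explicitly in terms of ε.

Let ε > 0 be given. We want δ > 0 such that 0 < |t + 1| < δ implies |(5t^2 - 6t - 2) − 9| < ε.
(5t^2 - 6t - 2) − 9 = 5t^2 - 6t - 11 = (t + 1)(5t - 11).
So |(5t^2 - 6t - 2) − 9| = |t + 1|·|5t - 11|.
Require δ ≤ 1. Then |t + 1| < 1 gives |t| < 2, and by the triangle inequality |5t - 11| ≤ 5·2 + 11 = 21.
Hence |(5t^2 - 6t - 2) − 9| ≤ 21|t + 1| < ε provided |t + 1| < ε/21.
Take δ = min(1, ε/21). Then 0 < |t + 1| < δ gives both |t + 1| < 1 and |t + 1| < ε/21, so |(5t^2 - 6t - 2) − 9| < ε.

δ = min(1, ε/21)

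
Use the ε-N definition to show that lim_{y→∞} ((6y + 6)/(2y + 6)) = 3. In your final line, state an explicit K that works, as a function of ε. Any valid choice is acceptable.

K = 6/ε

Let ε > 0. We seek K > 0 such that y > K implies |(6y + 6)/(2y + 6) − 3| < ε.
(6y + 6)/(2y + 6) − 3 = (2(6y + 6) − 6(2y + 6)) / (2(2y + 6)) = -24/(2(2y + 6)).
For y > 0 we have 2y + 6 > 2y, so |(6y + 6)/(2y + 6) − 3| = 24/(2(2y + 6)) < 24/(2·2y) = 6/y.
Thus |(6y + 6)/(2y + 6) − 3| < ε whenever y > 6/ε.
Take K = 6/ε. If y > K then |(6y + 6)/(2y + 6) − 3| < 6/y < ε.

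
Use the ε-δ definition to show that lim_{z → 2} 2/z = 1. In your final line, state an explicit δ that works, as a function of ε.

δ = min(1, ε)

Let ε > 0 be given. We seek δ > 0 such that 0 < |z − 2| < δ implies |2/z − 1| < ε.
|2/z − 1| = 2·|2 − z|/(2·|z|) = 2|z − 2|/(2|z|).
Restrict δ ≤ 1. Then |z − 2| < 1 gives |z| > 1, so 2|z| > 2.
Then |2/z − 1| < 2|z − 2|/2, which is < ε when |z − 2| < ε.
Take δ = min(1, ε). Then 0 < |z − 2| < δ gives both |z − 2| < 1 and |z − 2| < ε, so |2/z − 1| < ε.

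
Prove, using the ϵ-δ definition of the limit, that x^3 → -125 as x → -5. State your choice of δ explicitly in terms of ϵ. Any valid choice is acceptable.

Let ϵ > 0 be given. We seek δ > 0 with 0 < |x + 5| < δ ⇒ |x^3 + 125| < ϵ.
Factor: x^3 + 125 = (x + 5)(x^2 - 5x + 25), so |x^3 + 125| = |x + 5|·|x^2 - 5x + 25|.
Impose δ ≤ 1 so that |x| < 6; then |x^2 - 5x + 25| ≤ 91.
Hence |x^3 + 125| ≤ 91|x + 5|, which is < ϵ once |x + 5| < ϵ/91.
Take δ = min(1, ϵ/91). If 0 < |x + 5| < δ then both bounds hold and |x^3 + 125| ≤ 91|x + 5| < 91·(ϵ/91) = ϵ.

δ = min(1, ϵ/91)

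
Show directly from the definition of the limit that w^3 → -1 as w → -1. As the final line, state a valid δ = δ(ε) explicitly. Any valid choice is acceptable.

δ = min(1, ε/7)

Suppose ε > 0. We seek δ > 0 with 0 < |w + 1| < δ ⇒ |w^3 + 1| < ε.
Factor: w^3 + 1 = (w + 1)(w^2 - w + 1), so |w^3 + 1| = |w + 1|·|w^2 - w + 1|.
Restrict δ ≤ 1. Then |w + 1| < 1 gives |w| < 2, so by the triangle inequality |w^2 - w + 1| ≤ 2^2 + 2 + 1 = 7.
Hence |w^3 + 1| ≤ 7|w + 1|, which is < ε once |w + 1| < ε/7.
Take δ = min(1, ε/7). If 0 < |w + 1| < δ then both bounds hold and |w^3 + 1| ≤ 7|w + 1| < 7·(ε/7) = ε.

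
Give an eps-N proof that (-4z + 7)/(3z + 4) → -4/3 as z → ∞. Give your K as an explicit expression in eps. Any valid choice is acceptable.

K = (37/9)/eps

Suppose eps > 0. We seek K > 0 such that z > K implies |(-4z + 7)/(3z + 4) + 4/3| < eps.
(-4z + 7)/(3z + 4) + 4/3 = (3(-4z + 7) − (-4)(3z + 4)) / (3(3z + 4)) = 37/(3(3z + 4)).
For z > 0 we have 3z + 4 > 3z, so |(-4z + 7)/(3z + 4) + 4/3| = 37/(3(3z + 4)) < 37/(3·3z) = (37/9)/z.
Thus |(-4z + 7)/(3z + 4) + 4/3| < eps whenever z > (37/9)/eps.
Take K = (37/9)/eps. If z > K then |(-4z + 7)/(3z + 4) + 4/3| < (37/9)/z < eps.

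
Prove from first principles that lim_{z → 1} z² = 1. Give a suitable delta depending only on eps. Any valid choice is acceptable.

delta = min(1, eps/3)

Suppose eps > 0. We seek delta > 0 with 0 < |z − 1| < delta ⇒ |z² − 1| < eps.
Factor: z² − 1 = (z − 1)(z + 1), so |z² − 1| = |z − 1|·|z + 1|.
Restrict delta ≤ 1. Then |z − 1| < 1 gives |z| < 2, so by the triangle inequality |z + 1| ≤ 2 + 1 = 3.
Hence |z² − 1| ≤ 3|z − 1|, which is < eps once |z − 1| < eps/3.
Take delta = min(1, eps/3). If 0 < |z − 1| < delta then both bounds hold and |z² − 1| ≤ 3|z − 1| < 3·(eps/3) = eps.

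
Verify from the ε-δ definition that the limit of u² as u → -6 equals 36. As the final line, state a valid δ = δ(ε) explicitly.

δ = min(2, ε/14)

Let ε > 0. We seek δ > 0 with 0 < |u + 6| < δ ⇒ |u² − 36| < ε.
Factor: u² − 36 = (u + 6)(u - 6), so |u² − 36| = |u + 6|·|u - 6|.
Impose δ ≤ 2 so that |u| < 8; then |u - 6| ≤ 14.
Hence |u² − 36| ≤ 14|u + 6|, which is < ε once |u + 6| < ε/14.
Take δ = min(2, ε/14). If 0 < |u + 6| < δ then both bounds hold and |u² − 36| ≤ 14|u + 6| < 14·(ε/14) = ε.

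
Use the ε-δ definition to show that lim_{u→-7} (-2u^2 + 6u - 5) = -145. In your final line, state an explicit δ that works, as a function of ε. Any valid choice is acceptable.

δ = min(2, ε/38)

Let ε > 0 be given. We want δ > 0 such that 0 < |u + 7| < δ implies |(-2u^2 + 6u - 5) + 145| < ε.
(-2u^2 + 6u - 5) + 145 = -2u^2 + 6u + 140 = (u + 7)(-2u + 20).
So |(-2u^2 + 6u - 5) + 145| = |u + 7|·|-2u + 20|.
Assume first that |u + 7| < 2, so |u| < 9. Then |-2u + 20| ≤ 2·9 + 20 = 38.
Hence |(-2u^2 + 6u - 5) + 145| ≤ 38|u + 7| < ε provided |u + 7| < ε/38.
Take δ = min(2, ε/38). Then 0 < |u + 7| < δ gives both |u + 7| < 2 and |u + 7| < ε/38, so |(-2u^2 + 6u - 5) + 145| < ε.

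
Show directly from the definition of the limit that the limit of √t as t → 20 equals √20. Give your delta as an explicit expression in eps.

delta = min(20, √20·eps)

Let eps > 0. We want delta > 0 such that 0 < |t − 20| < delta implies |√t − √20| < eps.
Multiplying by the conjugate, |√t − √20| = |t − 20|/(√t + √20).
Restrict delta ≤ 20 so that |t − 20| < 20 forces t > 0, and then √t + √20 > √20.
Hence |√t − √20| < |t − 20|/√20, which is < eps once |t − 20| < √20·eps.
Take delta = min(20, √20·eps). If 0 < |t − 20| < delta then t > 0 and |√t − √20| < |t − 20|/√20 < eps.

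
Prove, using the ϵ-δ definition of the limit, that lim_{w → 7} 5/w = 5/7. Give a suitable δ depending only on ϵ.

δ = min(7/2, (49/10)ϵ)

Let ϵ > 0 be given. We seek δ > 0 such that 0 < |w − 7| < δ implies |5/w − (5/7)| < ϵ.
|5/w − (5/7)| = 5·|7 − w|/(7·|w|) = 5|w − 7|/(7|w|).
Restrict δ ≤ 7/2. Then |w − 7| < 7/2 gives |w| > 7/2, so 7|w| > 49/2.
Then |5/w − (5/7)| < 5|w − 7|/(49/2), which is < ϵ when |w − 7| < (49/10)ϵ.
Take δ = min(7/2, (49/10)ϵ). Then 0 < |w − 7| < δ gives both |w − 7| < 7/2 and |w − 7| < (49/10)ϵ, so |5/w − (5/7)| < ϵ.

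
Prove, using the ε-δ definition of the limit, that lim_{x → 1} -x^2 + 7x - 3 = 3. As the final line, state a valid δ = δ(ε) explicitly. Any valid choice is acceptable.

δ = min(2, ε/9)

Let ε > 0 be given. We want δ > 0 such that 0 < |x − 1| < δ implies |(-x^2 + 7x - 3) − 3| < ε.
(-x^2 + 7x - 3) − 3 = -x^2 + 7x - 6 = (x − 1)(-x + 6).
So |(-x^2 + 7x - 3) − 3| = |x − 1|·|-x + 6|.
Require δ ≤ 2. Then |x − 1| < 2 gives |x| < 3, and by the triangle inequality |-x + 6| ≤ 3 + 6 = 9.
Hence |(-x^2 + 7x - 3) − 3| ≤ 9|x − 1| < ε provided |x − 1| < ε/9.
Take δ = min(2, ε/9). Then 0 < |x − 1| < δ gives both |x − 1| < 2 and |x − 1| < ε/9, so |(-x^2 + 7x - 3) − 3| < ε.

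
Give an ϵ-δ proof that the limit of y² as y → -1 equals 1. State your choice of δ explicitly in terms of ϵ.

δ = min(1, ϵ/3)

Suppose ϵ > 0. We seek δ > 0 with 0 < |y + 1| < δ ⇒ |y² − 1| < ϵ.
Factor: y² − 1 = (y + 1)(y - 1), so |y² − 1| = |y + 1|·|y - 1|.
Impose δ ≤ 1 so that |y| < 2; then |y - 1| ≤ 3.
Hence |y² − 1| ≤ 3|y + 1|, which is < ϵ once |y + 1| < ϵ/3.
Take δ = min(1, ϵ/3). If 0 < |y + 1| < δ then both bounds hold and |y² − 1| ≤ 3|y + 1| < 3·(ϵ/3) = ϵ.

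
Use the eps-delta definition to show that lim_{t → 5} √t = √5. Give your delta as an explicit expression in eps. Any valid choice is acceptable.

delta = min(5, √5·eps)

Let eps > 0. We want delta > 0 such that 0 < |t − 5| < delta implies |√t − √5| < eps.
Multiplying by the conjugate, |√t − √5| = |t − 5|/(√t + √5).
Restrict delta ≤ 5 so that |t − 5| < 5 forces t > 0, and then √t + √5 > √5.
Hence |√t − √5| < |t − 5|/√5, which is < eps once |t − 5| < √5·eps.
Take delta = min(5, √5·eps). If 0 < |t − 5| < delta then t > 0 and |√t − √5| < |t − 5|/√5 < eps.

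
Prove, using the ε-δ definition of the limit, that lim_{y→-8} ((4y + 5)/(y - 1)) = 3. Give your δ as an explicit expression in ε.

δ = min(9/2, (9/2)ε)

Let ε > 0. We want δ > 0 with 0 < |y + 8| < δ ⇒ |(4y + 5)/(y - 1) − 3| < ε.
Combining over a common denominator, (4y + 5)/(y - 1) − 3 = [(4y + 5)·(-9) − (-27)·(y - 1)] / [(-9)·(y - 1)] = -9(y + 8) / ((-9)(y - 1)).
So |(4y + 5)/(y - 1) − 3| = 9|y + 8| / (9·|y − 1|).
Restrict δ ≤ 9/2. Then |y + 8| < 9/2 gives |y − 1| = |(y + 8) + (-9)| ≥ 9 − 9/2 = 9/2.
Hence |(4y + 5)/(y - 1) − 3| < 9|y + 8|/(9·(9/2)) = (2/9)|y + 8|, which is < ε once |y + 8| < (9/2)ε.
Take δ = min(9/2, (9/2)ε). Then 0 < |y + 8| < δ forces both bounds, so |(4y + 5)/(y - 1) − 3| < ε.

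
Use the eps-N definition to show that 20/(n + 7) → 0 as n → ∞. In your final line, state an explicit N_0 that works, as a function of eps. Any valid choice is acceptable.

N_0 = 20/eps

Fix eps > 0. For n ≥ 1, |20/(n + 7) − 0| = 20/(n + 7) ≤ 20/n.
We need 20/n < eps, i.e. n > 20/eps.
Take N_0 = 20/eps. If n > N_0 then |20/(n + 7)| ≤ 20/n < eps.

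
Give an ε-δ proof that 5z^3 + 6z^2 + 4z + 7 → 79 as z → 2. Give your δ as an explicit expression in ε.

Let ε > 0. We want δ > 0 such that 0 < |z − 2| < δ implies |(5z^3 + 6z^2 + 4z + 7) − 79| < ε.
(5z^3 + 6z^2 + 4z + 7) − 79 = 5z^3 + 6z^2 + 4z - 72 = (z − 2)(5z^2 + 16z + 36).
So |(5z^3 + 6z^2 + 4z + 7) − 79| = |z − 2|·|5z^2 + 16z + 36|.
Assume first that |z − 2| < 1, so |z| < 3. Then |5z^2 + 16z + 36| ≤ 5·3^2 + 16·3 + 36 = 129.
Hence |(5z^3 + 6z^2 + 4z + 7) − 79| ≤ 129|z − 2| < ε provided |z − 2| < ε/129.
Take δ = min(1, ε/129). Then 0 < |z − 2| < δ gives both |z − 2| < 1 and |z − 2| < ε/129, so |(5z^3 + 6z^2 + 4z + 7) − 79| < ε.

δ = min(1, ε/129)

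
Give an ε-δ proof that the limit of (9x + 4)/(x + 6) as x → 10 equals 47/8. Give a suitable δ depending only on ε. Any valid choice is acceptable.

δ = min(8, (64/25)ε)

Let ε > 0 be given. We want δ > 0 with 0 < |x − 10| < δ ⇒ |(9x + 4)/(x + 6) − (47/8)| < ε.
Combining over a common denominator, (9x + 4)/(x + 6) − (47/8) = [(9x + 4)·16 − 94·(x + 6)] / [16·(x + 6)] = 50(x − 10) / (16(x + 6)).
So |(9x + 4)/(x + 6) − (47/8)| = 50|x − 10| / (16·|x + 6|).
Restrict δ ≤ 8. Then |x − 10| < 8 gives |x + 6| = |(x − 10) + 16| ≥ 16 − 8 = 8.
Hence |(9x + 4)/(x + 6) − (47/8)| < 50|x − 10|/(16·8) = (25/64)|x − 10|, which is < ε once |x − 10| < (64/25)ε.
Take δ = min(8, (64/25)ε). Then 0 < |x − 10| < δ forces both bounds, so |(9x + 4)/(x + 6) − (47/8)| < ε.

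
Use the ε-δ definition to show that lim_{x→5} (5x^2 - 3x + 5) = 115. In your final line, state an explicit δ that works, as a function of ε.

Suppose ε > 0. We want δ > 0 such that 0 < |x − 5| < δ implies |(5x^2 - 3x + 5) − 115| < ε.
(5x^2 - 3x + 5) − 115 = 5x^2 - 3x - 110 = (x − 5)(5x + 22).
So |(5x^2 - 3x + 5) − 115| = |x − 5|·|5x + 22|.
Assume first that |x − 5| < 2, so |x| < 7. Then |5x + 22| ≤ 5·7 + 22 = 57.
Hence |(5x^2 - 3x + 5) − 115| ≤ 57|x − 5| < ε provided |x − 5| < ε/57.
Choosing δ = min(2, ε/57) ensures both conditions, hence |(5x^2 - 3x + 5) − 115| < ε.

δ = min(2, ε/57)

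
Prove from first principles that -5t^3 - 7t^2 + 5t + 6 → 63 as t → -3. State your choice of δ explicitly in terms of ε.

Let ε > 0 be given. We want δ > 0 such that 0 < |t + 3| < δ implies |(-5t^3 - 7t^2 + 5t + 6) − 63| < ε.
(-5t^3 - 7t^2 + 5t + 6) − 63 = -5t^3 - 7t^2 + 5t - 57 = (t + 3)(-5t^2 + 8t - 19).
So |(-5t^3 - 7t^2 + 5t + 6) − 63| = |t + 3|·|-5t^2 + 8t - 19|.
Assume first that |t + 3| < 1, so |t| < 4. Then |-5t^2 + 8t - 19| ≤ 5·4^2 + 8·4 + 19 = 131.
Hence |(-5t^3 - 7t^2 + 5t + 6) − 63| ≤ 131|t + 3| < ε provided |t + 3| < ε/131.
Choosing δ = min(1, ε/131) ensures both conditions, hence |(-5t^3 - 7t^2 + 5t + 6) − 63| < ε.

δ = min(1, ε/131)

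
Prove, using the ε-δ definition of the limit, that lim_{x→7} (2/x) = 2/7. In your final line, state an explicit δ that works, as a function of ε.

Fix ε > 0. We seek δ > 0 such that 0 < |x − 7| < δ implies |2/x − (2/7)| < ε.
|2/x − (2/7)| = 2·|7 − x|/(7·|x|) = 2|x − 7|/(7|x|).
Require δ ≤ 7/2 so that |x| > 7 − 7/2 = 7/2, hence 7|x| > 49/2.
Then |2/x − (2/7)| < 2|x − 7|/(49/2), which is < ε when |x − 7| < (49/4)ε.
Take δ = min(7/2, (49/4)ε). Then 0 < |x − 7| < δ gives both |x − 7| < 7/2 and |x − 7| < (49/4)ε, so |2/x − (2/7)| < ε.

δ = min(7/2, (49/4)ε)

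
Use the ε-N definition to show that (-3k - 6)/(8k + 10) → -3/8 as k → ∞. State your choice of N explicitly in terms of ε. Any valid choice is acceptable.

N = (9/32)/ε

Let ε > 0 be given. For k ≥ 1, |(-3k - 6)/(8k + 10) + 3/8| = |-18|/(8(8k + 10)) = 18/(8(8k + 10)).
Since 8k + 10 ≥ 8k for k ≥ 1, this is ≤ 18/(8·8k) = (9/32)/k.
So |(-3k - 6)/(8k + 10) + 3/8| < ε whenever k > (9/32)/ε.
Take N = (9/32)/ε. If k > N then |(-3k - 6)/(8k + 10) + 3/8| ≤ (9/32)/k < ε.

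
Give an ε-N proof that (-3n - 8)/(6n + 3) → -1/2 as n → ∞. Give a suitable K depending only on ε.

Let ε > 0. For n ≥ 1, |(-3n - 8)/(6n + 3) + 1/2| = |-39|/(6(6n + 3)) = 39/(6(6n + 3)).
Since 6n + 3 ≥ 6n for n ≥ 1, this is ≤ 39/(6·6n) = (13/12)/n.
So |(-3n - 8)/(6n + 3) + 1/2| < ε whenever n > (13/12)/ε.
Take K = (13/12)/ε. If n > K then |(-3n - 8)/(6n + 3) + 1/2| ≤ (13/12)/n < ε.

K = (13/12)/ε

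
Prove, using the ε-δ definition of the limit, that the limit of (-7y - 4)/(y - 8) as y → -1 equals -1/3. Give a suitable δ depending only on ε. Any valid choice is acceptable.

δ = min(9/2, (27/40)ε)

Suppose ε > 0. We want δ > 0 with 0 < |y + 1| < δ ⇒ |(-7y - 4)/(y - 8) + 1/3| < ε.
Combining over a common denominator, (-7y - 4)/(y - 8) + 1/3 = [(-7y - 4)·(-9) − 3·(y - 8)] / [(-9)·(y - 8)] = 60(y + 1) / ((-9)(y - 8)).
So |(-7y - 4)/(y - 8) + 1/3| = 60|y + 1| / (9·|y − 8|).
Require δ ≤ 9/2, so |y − 8| ≥ |-9| − |y + 1| > 9 − 9/2 = 9/2.
Hence |(-7y - 4)/(y - 8) + 1/3| < 60|y + 1|/(9·(9/2)) = (40/27)|y + 1|, which is < ε once |y + 1| < (27/40)ε.
Take δ = min(9/2, (27/40)ε). Then 0 < |y + 1| < δ forces both bounds, so |(-7y - 4)/(y - 8) + 1/3| < ε.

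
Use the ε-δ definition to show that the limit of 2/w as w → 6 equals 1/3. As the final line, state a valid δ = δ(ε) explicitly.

δ = min(3, 9ε)

Let ε > 0 be given. We seek δ > 0 such that 0 < |w − 6| < δ implies |2/w − (1/3)| < ε.
|2/w − (1/3)| = 2·|6 − w|/(6·|w|) = 2|w − 6|/(6|w|).
Restrict δ ≤ 3. Then |w − 6| < 3 gives |w| > 3, so 6|w| > 18.
Then |2/w − (1/3)| < 2|w − 6|/18, which is < ε when |w − 6| < 9ε.
Take δ = min(3, 9ε). Then 0 < |w − 6| < δ gives both |w − 6| < 3 and |w − 6| < 9ε, so |2/w − (1/3)| < ε.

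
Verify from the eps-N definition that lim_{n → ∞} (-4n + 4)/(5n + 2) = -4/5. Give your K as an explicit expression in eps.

K = (28/25)/eps

Suppose eps > 0. For n ≥ 1, |(-4n + 4)/(5n + 2) + 4/5| = |28|/(5(5n + 2)) = 28/(5(5n + 2)).
Since 5n + 2 ≥ 5n for n ≥ 1, this is ≤ 28/(5·5n) = (28/25)/n.
So |(-4n + 4)/(5n + 2) + 4/5| < eps whenever n > (28/25)/eps.
Take K = (28/25)/eps. If n > K then |(-4n + 4)/(5n + 2) + 4/5| ≤ (28/25)/n < eps.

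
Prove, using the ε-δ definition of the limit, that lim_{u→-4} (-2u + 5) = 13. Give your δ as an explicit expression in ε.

δ = ε/2

Fix ε > 0. We need δ > 0 so that 0 < |u + 4| < δ implies |(-2u + 5) − 13| < ε.
Since (-2u + 5) − 13 = -2(u + 4), we have |(-2u + 5) − 13| = 2|u + 4|.
Thus it suffices that |u + 4| < ε/2.
Choosing δ = ε/2 gives |(-2u + 5) − 13| = 2|u + 4| < ε whenever |u + 4| < δ.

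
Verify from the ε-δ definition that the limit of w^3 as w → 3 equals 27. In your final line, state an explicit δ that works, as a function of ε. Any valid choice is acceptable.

δ = min(2, ε/49)

Suppose ε > 0. We seek δ > 0 with 0 < |w − 3| < δ ⇒ |w^3 − 27| < ε.
Factor: w^3 − 27 = (w − 3)(w^2 + 3w + 9), so |w^3 − 27| = |w − 3|·|w^2 + 3w + 9|.
Impose δ ≤ 2 so that |w| < 5; then |w^2 + 3w + 9| ≤ 49.
Hence |w^3 − 27| ≤ 49|w − 3|, which is < ε once |w − 3| < ε/49.
Take δ = min(2, ε/49). If 0 < |w − 3| < δ then both bounds hold and |w^3 − 27| ≤ 49|w − 3| < 49·(ε/49) = ε.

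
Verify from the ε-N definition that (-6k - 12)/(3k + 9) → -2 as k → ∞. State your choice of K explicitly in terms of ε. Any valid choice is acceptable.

Let ε > 0. For k ≥ 1, |(-6k - 12)/(3k + 9) + 2| = |18|/(3(3k + 9)) = 18/(3(3k + 9)).
Since 3k + 9 ≥ 3k for k ≥ 1, this is ≤ 18/(3·3k) = 2/k.
So |(-6k - 12)/(3k + 9) + 2| < ε whenever k > 2/ε.
Take K = 2/ε. If k > K then |(-6k - 12)/(3k + 9) + 2| ≤ 2/k < ε.

K = 2/ε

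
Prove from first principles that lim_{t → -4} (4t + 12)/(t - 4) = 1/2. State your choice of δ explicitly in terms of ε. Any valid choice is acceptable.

Suppose ε > 0. We want δ > 0 with 0 < |t + 4| < δ ⇒ |(4t + 12)/(t - 4) − (1/2)| < ε.
Combining over a common denominator, (4t + 12)/(t - 4) − (1/2) = [(4t + 12)·(-8) − (-4)·(t - 4)] / [(-8)·(t - 4)] = -28(t + 4) / ((-8)(t - 4)).
So |(4t + 12)/(t - 4) − (1/2)| = 28|t + 4| / (8·|t − 4|).
Require δ ≤ 4, so |t − 4| ≥ |-8| − |t + 4| > 8 − 4 = 4.
Hence |(4t + 12)/(t - 4) − (1/2)| < 28|t + 4|/(8·4) = (7/8)|t + 4|, which is < ε once |t + 4| < (8/7)ε.
Take δ = min(4, (8/7)ε). Then 0 < |t + 4| < δ forces both bounds, so |(4t + 12)/(t - 4) − (1/2)| < ε.

δ = min(4, (8/7)ε)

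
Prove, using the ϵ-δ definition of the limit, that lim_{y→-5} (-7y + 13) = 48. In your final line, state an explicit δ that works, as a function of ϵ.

Let ϵ > 0. We need δ > 0 so that 0 < |y + 5| < δ implies |(-7y + 13) − 48| < ϵ.
|(-7y + 13) − 48| = |-7y - 35| = 7|y + 5|.
Thus it suffices that |y + 5| < ϵ/7.
Take δ = ϵ/7. If 0 < |y + 5| < δ then |(-7y + 13) − 48| = 7|y + 5| < 7·(ϵ/7) = ϵ.

δ = ϵ/7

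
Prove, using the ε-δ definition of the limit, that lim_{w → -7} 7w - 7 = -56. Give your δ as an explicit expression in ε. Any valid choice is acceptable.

Let ε > 0 be given. We need δ > 0 so that 0 < |w + 7| < δ implies |(7w - 7) + 56| < ε.
|(7w - 7) + 56| = |7w + 49| = 7|w + 7|.
Thus it suffices that |w + 7| < ε/7.
Choosing δ = ε/7 gives |(7w - 7) + 56| = 7|w + 7| < ε whenever |w + 7| < δ.

δ = ε/7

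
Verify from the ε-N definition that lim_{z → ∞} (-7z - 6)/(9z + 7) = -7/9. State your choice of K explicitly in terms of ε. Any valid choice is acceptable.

Suppose ε > 0. We seek K > 0 such that z > K implies |(-7z - 6)/(9z + 7) + 7/9| < ε.
(-7z - 6)/(9z + 7) + 7/9 = (9(-7z - 6) − (-7)(9z + 7)) / (9(9z + 7)) = -5/(9(9z + 7)).
For z > 0 we have 9z + 7 > 9z, so |(-7z - 6)/(9z + 7) + 7/9| = 5/(9(9z + 7)) < 5/(9·9z) = (5/81)/z.
Thus |(-7z - 6)/(9z + 7) + 7/9| < ε whenever z > (5/81)/ε.
Take K = (5/81)/ε. If z > K then |(-7z - 6)/(9z + 7) + 7/9| < (5/81)/z < ε.

K = (5/81)/ε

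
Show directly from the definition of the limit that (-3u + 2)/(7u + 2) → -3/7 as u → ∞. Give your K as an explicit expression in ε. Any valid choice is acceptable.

K = (20/49)/ε

Suppose ε > 0. We seek K > 0 such that u > K implies |(-3u + 2)/(7u + 2) + 3/7| < ε.
(-3u + 2)/(7u + 2) + 3/7 = (7(-3u + 2) − (-3)(7u + 2)) / (7(7u + 2)) = 20/(7(7u + 2)).
For u > 0 we have 7u + 2 > 7u, so |(-3u + 2)/(7u + 2) + 3/7| = 20/(7(7u + 2)) < 20/(7·7u) = (20/49)/u.
Thus |(-3u + 2)/(7u + 2) + 3/7| < ε whenever u > (20/49)/ε.
Take K = (20/49)/ε. If u > K then |(-3u + 2)/(7u + 2) + 3/7| < (20/49)/u < ε.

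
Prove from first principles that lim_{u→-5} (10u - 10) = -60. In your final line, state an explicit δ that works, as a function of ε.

δ = ε/10

Suppose ε > 0. We need δ > 0 so that 0 < |u + 5| < δ implies |(10u - 10) + 60| < ε.
|(10u - 10) + 60| = |10u + 50| = 10|u + 5|.
Thus it suffices that |u + 5| < ε/10.
Take δ = ε/10. If 0 < |u + 5| < δ then |(10u - 10) + 60| = 10|u + 5| < 10·(ε/10) = ε.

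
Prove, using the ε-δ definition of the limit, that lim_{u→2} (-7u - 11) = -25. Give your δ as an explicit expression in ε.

δ = ε/7

Suppose ε > 0. We need δ > 0 so that 0 < |u − 2| < δ implies |(-7u - 11) + 25| < ε.
|(-7u - 11) + 25| = |-7u + 14| = 7|u − 2|.
Thus it suffices that |u − 2| < ε/7.
Take δ = ε/7. If 0 < |u − 2| < δ then |(-7u - 11) + 25| = 7|u − 2| < 7·(ε/7) = ε.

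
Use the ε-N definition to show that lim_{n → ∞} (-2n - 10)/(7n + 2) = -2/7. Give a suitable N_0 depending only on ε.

Suppose ε > 0. For n ≥ 1, |(-2n - 10)/(7n + 2) + 2/7| = |-66|/(7(7n + 2)) = 66/(7(7n + 2)).
Since 7n + 2 ≥ 7n for n ≥ 1, this is ≤ 66/(7·7n) = (66/49)/n.
So |(-2n - 10)/(7n + 2) + 2/7| < ε whenever n > (66/49)/ε.
Take N_0 = (66/49)/ε. If n > N_0 then |(-2n - 10)/(7n + 2) + 2/7| ≤ (66/49)/n < ε.

N_0 = (66/49)/ε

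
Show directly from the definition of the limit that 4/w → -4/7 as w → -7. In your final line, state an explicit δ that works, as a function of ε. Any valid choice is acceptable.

δ = min(7/2, (49/8)ε)

Fix ε > 0. We seek δ > 0 such that 0 < |w + 7| < δ implies |4/w + 4/7| < ε.
|4/w + 4/7| = 4·|-7 − w|/(7·|w|) = 4|w + 7|/(7|w|).
Require δ ≤ 7/2 so that |w| > 7 − 7/2 = 7/2, hence 7|w| > 49/2.
Then |4/w + 4/7| < 4|w + 7|/(49/2), which is < ε when |w + 7| < (49/8)ε.
Take δ = min(7/2, (49/8)ε). Then 0 < |w + 7| < δ gives both |w + 7| < 7/2 and |w + 7| < (49/8)ε, so |4/w + 4/7| < ε.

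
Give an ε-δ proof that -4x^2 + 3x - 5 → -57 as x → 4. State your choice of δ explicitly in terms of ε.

δ = min(1, ε/33)

Suppose ε > 0. We want δ > 0 such that 0 < |x − 4| < δ implies |(-4x^2 + 3x - 5) + 57| < ε.
(-4x^2 + 3x - 5) + 57 = -4x^2 + 3x + 52 = (x − 4)(-4x - 13).
So |(-4x^2 + 3x - 5) + 57| = |x − 4|·|-4x - 13|.
Require δ ≤ 1. Then |x − 4| < 1 gives |x| < 5, and by the triangle inequality |-4x - 13| ≤ 4·5 + 13 = 33.
Hence |(-4x^2 + 3x - 5) + 57| ≤ 33|x − 4| < ε provided |x − 4| < ε/33.
Take δ = min(1, ε/33). Then 0 < |x − 4| < δ gives both |x − 4| < 1 and |x − 4| < ε/33, so |(-4x^2 + 3x - 5) + 57| < ε.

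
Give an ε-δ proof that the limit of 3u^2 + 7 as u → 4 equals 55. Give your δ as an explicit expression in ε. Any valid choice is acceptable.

δ = min(2, ε/30)

Suppose ε > 0. We want δ > 0 such that 0 < |u − 4| < δ implies |(3u^2 + 7) − 55| < ε.
(3u^2 + 7) − 55 = 3u^2 - 48 = (u − 4)(3u + 12).
So |(3u^2 + 7) − 55| = |u − 4|·|3u + 12|.
Require δ ≤ 2. Then |u − 4| < 2 gives |u| < 6, and by the triangle inequality |3u + 12| ≤ 3·6 + 12 = 30.
Hence |(3u^2 + 7) − 55| ≤ 30|u − 4| < ε provided |u − 4| < ε/30.
Choosing δ = min(2, ε/30) ensures both conditions, hence |(3u^2 + 7) − 55| < ε.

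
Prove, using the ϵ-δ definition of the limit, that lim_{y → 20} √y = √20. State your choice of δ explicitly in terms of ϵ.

Fix ϵ > 0. We want δ > 0 such that 0 < |y − 20| < δ implies |√y − √20| < ϵ.
Rationalise: √y − √20 = (y − 20)/(√y + √20), so |√y − √20| = |y − 20|/(√y + √20).
Restrict δ ≤ 20 so that |y − 20| < 20 forces y > 0, and then √y + √20 > √20.
Hence |√y − √20| < |y − 20|/√20, which is < ϵ once |y − 20| < √20·ϵ.
Take δ = min(20, √20·ϵ). If 0 < |y − 20| < δ then y > 0 and |√y − √20| < |y − 20|/√20 < ϵ.

δ = min(20, √20·ϵ)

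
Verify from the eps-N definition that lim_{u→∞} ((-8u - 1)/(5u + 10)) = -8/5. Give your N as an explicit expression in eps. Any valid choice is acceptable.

Let eps > 0. We seek N > 0 such that u > N implies |(-8u - 1)/(5u + 10) + 8/5| < eps.
(-8u - 1)/(5u + 10) + 8/5 = (5(-8u - 1) − (-8)(5u + 10)) / (5(5u + 10)) = 75/(5(5u + 10)).
For u > 0 we have 5u + 10 > 5u, so |(-8u - 1)/(5u + 10) + 8/5| = 75/(5(5u + 10)) < 75/(5·5u) = 3/u.
Thus |(-8u - 1)/(5u + 10) + 8/5| < eps whenever u > 3/eps.
Take N = 3/eps. If u > N then |(-8u - 1)/(5u + 10) + 8/5| < 3/u < eps.

N = 3/eps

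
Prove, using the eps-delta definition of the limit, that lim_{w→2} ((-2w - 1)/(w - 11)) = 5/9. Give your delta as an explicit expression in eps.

Suppose eps > 0. We want delta > 0 with 0 < |w − 2| < delta ⇒ |(-2w - 1)/(w - 11) − (5/9)| < eps.
Combining over a common denominator, (-2w - 1)/(w - 11) − (5/9) = [(-2w - 1)·(-9) − (-5)·(w - 11)] / [(-9)·(w - 11)] = 23(w − 2) / ((-9)(w - 11)).
So |(-2w - 1)/(w - 11) − (5/9)| = 23|w − 2| / (9·|w − 11|).
Restrict delta ≤ 9/2. Then |w − 2| < 9/2 gives |w − 11| = |(w − 2) + (-9)| ≥ 9 − 9/2 = 9/2.
Hence |(-2w - 1)/(w - 11) − (5/9)| < 23|w − 2|/(9·(9/2)) = (46/81)|w − 2|, which is < eps once |w − 2| < (81/46)eps.
Take delta = min(9/2, (81/46)eps). Then 0 < |w − 2| < delta forces both bounds, so |(-2w - 1)/(w - 11) − (5/9)| < eps.

delta = min(9/2, (81/46)eps)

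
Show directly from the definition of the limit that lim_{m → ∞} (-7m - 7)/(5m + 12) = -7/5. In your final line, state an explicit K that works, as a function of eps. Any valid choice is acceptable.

Let eps > 0 be given. For m ≥ 1, |(-7m - 7)/(5m + 12) + 7/5| = |49|/(5(5m + 12)) = 49/(5(5m + 12)).
Since 5m + 12 ≥ 5m for m ≥ 1, this is ≤ 49/(5·5m) = (49/25)/m.
So |(-7m - 7)/(5m + 12) + 7/5| < eps whenever m > (49/25)/eps.
Take K = (49/25)/eps. If m > K then |(-7m - 7)/(5m + 12) + 7/5| ≤ (49/25)/m < eps.

K = (49/25)/eps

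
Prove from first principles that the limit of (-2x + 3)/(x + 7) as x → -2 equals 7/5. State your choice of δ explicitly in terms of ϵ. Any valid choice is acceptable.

Let ϵ > 0. We want δ > 0 with 0 < |x + 2| < δ ⇒ |(-2x + 3)/(x + 7) − (7/5)| < ϵ.
Combining over a common denominator, (-2x + 3)/(x + 7) − (7/5) = [(-2x + 3)·5 − 7·(x + 7)] / [5·(x + 7)] = -17(x + 2) / (5(x + 7)).
So |(-2x + 3)/(x + 7) − (7/5)| = 17|x + 2| / (5·|x + 7|).
Require δ ≤ 5/2, so |x + 7| ≥ |5| − |x + 2| > 5 − 5/2 = 5/2.
Hence |(-2x + 3)/(x + 7) − (7/5)| < 17|x + 2|/(5·(5/2)) = (34/25)|x + 2|, which is < ϵ once |x + 2| < (25/34)ϵ.
Take δ = min(5/2, (25/34)ϵ). Then 0 < |x + 2| < δ forces both bounds, so |(-2x + 3)/(x + 7) − (7/5)| < ϵ.

δ = min(5/2, (25/34)ϵ)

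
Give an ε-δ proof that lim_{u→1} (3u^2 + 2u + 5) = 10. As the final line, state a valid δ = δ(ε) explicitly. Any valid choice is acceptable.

δ = min(1, ε/11)

Let ε > 0 be given. We want δ > 0 such that 0 < |u − 1| < δ implies |(3u^2 + 2u + 5) − 10| < ε.
(3u^2 + 2u + 5) − 10 = 3u^2 + 2u - 5 = (u − 1)(3u + 5).
So |(3u^2 + 2u + 5) − 10| = |u − 1|·|3u + 5|.
Require δ ≤ 1. Then |u − 1| < 1 gives |u| < 2, and by the triangle inequality |3u + 5| ≤ 3·2 + 5 = 11.
Hence |(3u^2 + 2u + 5) − 10| ≤ 11|u − 1| < ε provided |u − 1| < ε/11.
Take δ = min(1, ε/11). Then 0 < |u − 1| < δ gives both |u − 1| < 1 and |u − 1| < ε/11, so |(3u^2 + 2u + 5) − 10| < ε.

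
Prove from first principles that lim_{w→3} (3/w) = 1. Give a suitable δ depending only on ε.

Let ε > 0. We seek δ > 0 such that 0 < |w − 3| < δ implies |3/w − 1| < ε.
|3/w − 1| = 3·|3 − w|/(3·|w|) = 3|w − 3|/(3|w|).
Require δ ≤ 3/2 so that |w| > 3 − 3/2 = 3/2, hence 3|w| > 9/2.
Then |3/w − 1| < 3|w − 3|/(9/2), which is < ε when |w − 3| < (3/2)ε.
Take δ = min(3/2, (3/2)ε). Then 0 < |w − 3| < δ gives both |w − 3| < 3/2 and |w − 3| < (3/2)ε, so |3/w − 1| < ε.

δ = min(3/2, (3/2)ε)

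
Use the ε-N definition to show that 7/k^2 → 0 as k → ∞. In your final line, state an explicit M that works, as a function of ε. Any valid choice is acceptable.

M = (7/ε)^{1/2}

Let ε > 0. For k ≥ 1, |7/k^2 − 0| = 7/k^2.
7/k^2 < ε ⇔ k^2 > 7/ε ⇔ k > (7/ε)^{1/2}.
Take M = (7/ε)^{1/2}. Then k > M implies 7/k^2 < ε.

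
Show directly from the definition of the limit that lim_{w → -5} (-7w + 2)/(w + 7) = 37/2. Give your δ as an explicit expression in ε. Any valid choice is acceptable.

δ = min(1, (2/51)ε)

Suppose ε > 0. We want δ > 0 with 0 < |w + 5| < δ ⇒ |(-7w + 2)/(w + 7) − (37/2)| < ε.
Combining over a common denominator, (-7w + 2)/(w + 7) − (37/2) = [(-7w + 2)·2 − 37·(w + 7)] / [2·(w + 7)] = -51(w + 5) / (2(w + 7)).
So |(-7w + 2)/(w + 7) − (37/2)| = 51|w + 5| / (2·|w + 7|).
Restrict δ ≤ 1. Then |w + 5| < 1 gives |w + 7| = |(w + 5) + 2| ≥ 2 − 1 = 1.
Hence |(-7w + 2)/(w + 7) − (37/2)| < 51|w + 5|/(2·1) = (51/2)|w + 5|, which is < ε once |w + 5| < (2/51)ε.
Take δ = min(1, (2/51)ε). Then 0 < |w + 5| < δ forces both bounds, so |(-7w + 2)/(w + 7) − (37/2)| < ε.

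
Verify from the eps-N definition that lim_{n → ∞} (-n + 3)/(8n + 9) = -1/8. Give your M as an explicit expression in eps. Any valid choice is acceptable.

M = (33/64)/eps

Let eps > 0 be given. For n ≥ 1, |(-n + 3)/(8n + 9) + 1/8| = |33|/(8(8n + 9)) = 33/(8(8n + 9)).
Since 8n + 9 ≥ 8n for n ≥ 1, this is ≤ 33/(8·8n) = (33/64)/n.
So |(-n + 3)/(8n + 9) + 1/8| < eps whenever n > (33/64)/eps.
Take M = (33/64)/eps. If n > M then |(-n + 3)/(8n + 9) + 1/8| ≤ (33/64)/n < eps.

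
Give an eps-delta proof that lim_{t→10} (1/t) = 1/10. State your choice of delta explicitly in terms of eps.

delta = min(5, 50eps)

Let eps > 0 be given. We seek delta > 0 such that 0 < |t − 10| < delta implies |1/t − (1/10)| < eps.
|1/t − (1/10)| = |10 − t|/(10·|t|) = |t − 10|/(10|t|).
Require delta ≤ 5 so that |t| > 10 − 5 = 5, hence 10|t| > 50.
Then |1/t − (1/10)| < |t − 10|/50, which is < eps when |t − 10| < 50eps.
Take delta = min(5, 50eps). Then 0 < |t − 10| < delta gives both |t − 10| < 5 and |t − 10| < 50eps, so |1/t − (1/10)| < eps.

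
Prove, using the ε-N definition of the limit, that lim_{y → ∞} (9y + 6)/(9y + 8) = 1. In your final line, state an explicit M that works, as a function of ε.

M = (2/9)/ε

Let ε > 0 be given. We seek M > 0 such that y > M implies |(9y + 6)/(9y + 8) − 1| < ε.
(9y + 6)/(9y + 8) − 1 = (9(9y + 6) − 9(9y + 8)) / (9(9y + 8)) = -18/(9(9y + 8)).
For y > 0 we have 9y + 8 > 9y, so |(9y + 6)/(9y + 8) − 1| = 18/(9(9y + 8)) < 18/(9·9y) = (2/9)/y.
Thus |(9y + 6)/(9y + 8) − 1| < ε whenever y > (2/9)/ε.
Take M = (2/9)/ε. If y > M then |(9y + 6)/(9y + 8) − 1| < (2/9)/y < ε.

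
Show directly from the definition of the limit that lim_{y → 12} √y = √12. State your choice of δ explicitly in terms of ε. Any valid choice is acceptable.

δ = min(12, √12·ε)

Let ε > 0 be given. We want δ > 0 such that 0 < |y − 12| < δ implies |√y − √12| < ε.
Multiplying by the conjugate, |√y − √12| = |y − 12|/(√y + √12).
Restrict δ ≤ 12 so that |y − 12| < 12 forces y > 0, and then √y + √12 > √12.
Hence |√y − √12| < |y − 12|/√12, which is < ε once |y − 12| < √12·ε.
Take δ = min(12, √12·ε). If 0 < |y − 12| < δ then y > 0 and |√y − √12| < |y − 12|/√12 < ε.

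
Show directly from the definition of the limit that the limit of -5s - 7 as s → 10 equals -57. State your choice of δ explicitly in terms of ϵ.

Let ϵ > 0. We need δ > 0 so that 0 < |s − 10| < δ implies |(-5s - 7) + 57| < ϵ.
Since (-5s - 7) + 57 = -5(s − 10), we have |(-5s - 7) + 57| = 5|s − 10|.
So 5|s − 10| < ϵ exactly when |s − 10| < ϵ/5.
Take δ = ϵ/5. If 0 < |s − 10| < δ then |(-5s - 7) + 57| = 5|s − 10| < 5·(ϵ/5) = ϵ.

δ = ϵ/5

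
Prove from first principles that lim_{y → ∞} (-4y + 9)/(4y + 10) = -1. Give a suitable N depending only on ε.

Fix ε > 0. We seek N > 0 such that y > N implies |(-4y + 9)/(4y + 10) + 1| < ε.
(-4y + 9)/(4y + 10) + 1 = (4(-4y + 9) − (-4)(4y + 10)) / (4(4y + 10)) = 76/(4(4y + 10)).
For y > 0 we have 4y + 10 > 4y, so |(-4y + 9)/(4y + 10) + 1| = 76/(4(4y + 10)) < 76/(4·4y) = (19/4)/y.
Thus |(-4y + 9)/(4y + 10) + 1| < ε whenever y > (19/4)/ε.
Take N = (19/4)/ε. If y > N then |(-4y + 9)/(4y + 10) + 1| < (19/4)/y < ε.

N = (19/4)/ε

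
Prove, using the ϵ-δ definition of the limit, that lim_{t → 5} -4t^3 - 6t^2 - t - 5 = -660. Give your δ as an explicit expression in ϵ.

Let ϵ > 0. We want δ > 0 such that 0 < |t − 5| < δ implies |(-4t^3 - 6t^2 - t - 5) + 660| < ϵ.
(-4t^3 - 6t^2 - t - 5) + 660 = -4t^3 - 6t^2 - t + 655 = (t − 5)(-4t^2 - 26t - 131).
So |(-4t^3 - 6t^2 - t - 5) + 660| = |t − 5|·|-4t^2 - 26t - 131|.
Assume first that |t − 5| < 1, so |t| < 6. Then |-4t^2 - 26t - 131| ≤ 4·6^2 + 26·6 + 131 = 431.
Hence |(-4t^3 - 6t^2 - t - 5) + 660| ≤ 431|t − 5| < ϵ provided |t − 5| < ϵ/431.
Take δ = min(1, ϵ/431). Then 0 < |t − 5| < δ gives both |t − 5| < 1 and |t − 5| < ϵ/431, so |(-4t^3 - 6t^2 - t - 5) + 660| < ϵ.

δ = min(1, ϵ/431)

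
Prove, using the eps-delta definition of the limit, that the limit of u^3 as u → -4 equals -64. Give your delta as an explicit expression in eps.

Let eps > 0 be given. We seek delta > 0 with 0 < |u + 4| < delta ⇒ |u^3 + 64| < eps.
Factor: u^3 + 64 = (u + 4)(u^2 - 4u + 16), so |u^3 + 64| = |u + 4|·|u^2 - 4u + 16|.
Impose delta ≤ 1 so that |u| < 5; then |u^2 - 4u + 16| ≤ 61.
Hence |u^3 + 64| ≤ 61|u + 4|, which is < eps once |u + 4| < eps/61.
Take delta = min(1, eps/61). If 0 < |u + 4| < delta then both bounds hold and |u^3 + 64| ≤ 61|u + 4| < 61·(eps/61) = eps.

delta = min(1, eps/61)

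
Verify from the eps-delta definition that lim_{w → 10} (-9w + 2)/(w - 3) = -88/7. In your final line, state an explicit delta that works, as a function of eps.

Fix eps > 0. We want delta > 0 with 0 < |w − 10| < delta ⇒ |(-9w + 2)/(w - 3) + 88/7| < eps.
Combining over a common denominator, (-9w + 2)/(w - 3) + 88/7 = [(-9w + 2)·7 − (-88)·(w - 3)] / [7·(w - 3)] = 25(w − 10) / (7(w - 3)).
So |(-9w + 2)/(w - 3) + 88/7| = 25|w − 10| / (7·|w − 3|).
Require delta ≤ 7/2, so |w − 3| ≥ |7| − |w − 10| > 7 − 7/2 = 7/2.
Hence |(-9w + 2)/(w - 3) + 88/7| < 25|w − 10|/(7·(7/2)) = (50/49)|w − 10|, which is < eps once |w − 10| < (49/50)eps.
Take delta = min(7/2, (49/50)eps). Then 0 < |w − 10| < delta forces both bounds, so |(-9w + 2)/(w - 3) + 88/7| < eps.

delta = min(7/2, (49/50)eps)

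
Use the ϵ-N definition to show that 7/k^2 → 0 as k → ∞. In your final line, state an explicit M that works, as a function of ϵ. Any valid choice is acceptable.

Fix ϵ > 0. For k ≥ 1, |7/k^2 − 0| = 7/k^2.
7/k^2 < ϵ ⇔ k^2 > 7/ϵ ⇔ k > (7/ϵ)^{1/2}.
Take M = (7/ϵ)^{1/2}. Then k > M implies 7/k^2 < ϵ.

M = (7/ϵ)^{1/2}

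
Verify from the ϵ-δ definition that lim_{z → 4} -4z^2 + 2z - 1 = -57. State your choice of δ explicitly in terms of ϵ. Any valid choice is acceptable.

Fix ϵ > 0. We want δ > 0 such that 0 < |z − 4| < δ implies |(-4z^2 + 2z - 1) + 57| < ϵ.
(-4z^2 + 2z - 1) + 57 = -4z^2 + 2z + 56 = (z − 4)(-4z - 14).
So |(-4z^2 + 2z - 1) + 57| = |z − 4|·|-4z - 14|.
Require δ ≤ 1. Then |z − 4| < 1 gives |z| < 5, and by the triangle inequality |-4z - 14| ≤ 4·5 + 14 = 34.
Hence |(-4z^2 + 2z - 1) + 57| ≤ 34|z − 4| < ϵ provided |z − 4| < ϵ/34.
Choosing δ = min(1, ϵ/34) ensures both conditions, hence |(-4z^2 + 2z - 1) + 57| < ϵ.

δ = min(1, ϵ/34)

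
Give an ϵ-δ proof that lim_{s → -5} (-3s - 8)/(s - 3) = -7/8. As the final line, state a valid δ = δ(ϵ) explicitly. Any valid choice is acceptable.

Let ϵ > 0 be given. We want δ > 0 with 0 < |s + 5| < δ ⇒ |(-3s - 8)/(s - 3) + 7/8| < ϵ.
Combining over a common denominator, (-3s - 8)/(s - 3) + 7/8 = [(-3s - 8)·(-8) − 7·(s - 3)] / [(-8)·(s - 3)] = 17(s + 5) / ((-8)(s - 3)).
So |(-3s - 8)/(s - 3) + 7/8| = 17|s + 5| / (8·|s − 3|).
Require δ ≤ 4, so |s − 3| ≥ |-8| − |s + 5| > 8 − 4 = 4.
Hence |(-3s - 8)/(s - 3) + 7/8| < 17|s + 5|/(8·4) = (17/32)|s + 5|, which is < ϵ once |s + 5| < (32/17)ϵ.
Take δ = min(4, (32/17)ϵ). Then 0 < |s + 5| < δ forces both bounds, so |(-3s - 8)/(s - 3) + 7/8| < ϵ.

δ = min(4, (32/17)ϵ)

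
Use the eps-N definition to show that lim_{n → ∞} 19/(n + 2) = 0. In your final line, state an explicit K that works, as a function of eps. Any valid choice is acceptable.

K = 19/eps

Let eps > 0. For n ≥ 1, |19/(n + 2) − 0| = 19/(n + 2) ≤ 19/n.
We need 19/n < eps, i.e. n > 19/eps.
Take K = 19/eps. If n > K then |19/(n + 2)| ≤ 19/n < eps.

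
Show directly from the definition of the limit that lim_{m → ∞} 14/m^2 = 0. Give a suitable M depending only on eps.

M = (14/eps)^{1/2}

Fix eps > 0. For m ≥ 1, |14/m^2 − 0| = 14/m^2.
14/m^2 < eps ⇔ m^2 > 14/eps ⇔ m > (14/eps)^{1/2}.
Take M = (14/eps)^{1/2}. Then m > M implies 14/m^2 < eps.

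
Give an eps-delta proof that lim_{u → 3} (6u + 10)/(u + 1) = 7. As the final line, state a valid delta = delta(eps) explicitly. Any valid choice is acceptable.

delta = min(2, 2eps)

Fix eps > 0. We want delta > 0 with 0 < |u − 3| < delta ⇒ |(6u + 10)/(u + 1) − 7| < eps.
Combining over a common denominator, (6u + 10)/(u + 1) − 7 = [(6u + 10)·4 − 28·(u + 1)] / [4·(u + 1)] = -4(u − 3) / (4(u + 1)).
So |(6u + 10)/(u + 1) − 7| = 4|u − 3| / (4·|u + 1|).
Require delta ≤ 2, so |u + 1| ≥ |4| − |u − 3| > 4 − 2 = 2.
Hence |(6u + 10)/(u + 1) − 7| < 4|u − 3|/(4·2) = (1/2)|u − 3|, which is < eps once |u − 3| < 2eps.
Take delta = min(2, 2eps). Then 0 < |u − 3| < delta forces both bounds, so |(6u + 10)/(u + 1) − 7| < eps.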